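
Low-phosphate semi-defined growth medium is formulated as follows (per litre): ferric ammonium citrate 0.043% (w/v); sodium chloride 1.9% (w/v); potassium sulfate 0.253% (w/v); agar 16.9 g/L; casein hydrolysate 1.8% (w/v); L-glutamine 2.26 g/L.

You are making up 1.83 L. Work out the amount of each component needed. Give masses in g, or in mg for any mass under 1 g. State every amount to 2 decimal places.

Working volume: 1.83 L.
ferric ammonium citrate: 0.043% w/v = 0.43 g/L → 0.43 × 1.83 L = 0.7869 g = 786.90 mg
sodium chloride: 1.9 g per 100 mL × 1830 mL ÷ 100 = 34.77 g
potassium sulfate: 0.253 g per 100 mL × 1830 mL ÷ 100 = 4.63 g
agar: 16.9 g/L × 1.83 L = 30.93 g
casein hydrolysate: 1.8 g per 100 mL × 1830 mL ÷ 100 = 32.94 g
L-glutamine: 2.26 g/L × 1.83 L = 4.14 g

ferric ammonium citrate 786.90 mg; sodium chloride 34.77 g; potassium sulfate 4.63 g; agar 30.93 g; casein hydrolysate 32.94 g; L-glutamine 4.14 g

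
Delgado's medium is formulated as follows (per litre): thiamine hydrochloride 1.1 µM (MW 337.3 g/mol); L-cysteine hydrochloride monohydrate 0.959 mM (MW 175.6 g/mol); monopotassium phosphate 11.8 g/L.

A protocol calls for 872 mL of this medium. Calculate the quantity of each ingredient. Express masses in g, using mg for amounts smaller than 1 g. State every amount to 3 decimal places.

Scale factor relative to 1 L: 0.872.
thiamine hydrochloride: 1.1 µmol/L × 337.3 g/mol × 0.872 L ÷ 1000 = 0.324 mg
L-cysteine hydrochloride monohydrate: 0.959 mmol/L × 175.6 mg/mmol × 0.872 L = 146.845 mg
monopotassium phosphate: 11.8 g/L × 0.872 L = 10.290 g

thiamine hydrochloride 0.324 mg; L-cysteine hydrochloride monohydrate 146.845 mg; monopotassium phosphate 10.290 g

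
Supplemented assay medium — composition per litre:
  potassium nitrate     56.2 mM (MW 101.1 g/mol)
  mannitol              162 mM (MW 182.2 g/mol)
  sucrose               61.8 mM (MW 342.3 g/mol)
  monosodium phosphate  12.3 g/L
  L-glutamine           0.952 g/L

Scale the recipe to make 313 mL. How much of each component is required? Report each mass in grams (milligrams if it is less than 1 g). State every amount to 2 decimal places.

Scale factor relative to 1 L: 0.313.
potassium nitrate: 56.2 mmol/L × 101.1 g/mol × 0.313 L ÷ 1000 = 1.78 g
mannitol: 162 mmol/L × 182.2 g/mol × 0.313 L ÷ 1000 = 9.24 g
sucrose: 61.8 mmol/L × 342.3 g/mol × 0.313 L ÷ 1000 = 6.62 g
monosodium phosphate: 12.3 g/L × 0.313 L = 3.85 g
L-glutamine: 0.952 g/L × 0.313 L = 0.297976 g = 297.98 mg

potassium nitrate 1.78 g; mannitol 9.24 g; sucrose 6.62 g; monosodium phosphate 3.85 g; L-glutamine 297.98 mg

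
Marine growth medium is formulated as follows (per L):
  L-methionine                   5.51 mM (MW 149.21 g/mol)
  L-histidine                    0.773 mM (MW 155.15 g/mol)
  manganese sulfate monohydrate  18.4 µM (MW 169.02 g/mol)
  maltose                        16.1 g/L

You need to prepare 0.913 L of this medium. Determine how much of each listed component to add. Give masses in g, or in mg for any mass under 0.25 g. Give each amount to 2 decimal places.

Working volume: 0.913 L.
L-methionine: 5.51 mmol/L × 149.21 g/mol × 0.913 L ÷ 1000 = 0.75 g
L-histidine: 0.773 mmol/L × 155.15 mg/mmol × 0.913 L = 109.50 mg
manganese sulfate monohydrate: 18.4 µmol/L × 169.02 g/mol × 0.913 L ÷ 1000 = 2.84 mg
maltose: 16.1 g/L × 0.913 L = 14.70 g

L-methionine 0.75 g; L-histidine 109.50 mg; manganese sulfate monohydrate 2.84 mg; maltose 14.70 g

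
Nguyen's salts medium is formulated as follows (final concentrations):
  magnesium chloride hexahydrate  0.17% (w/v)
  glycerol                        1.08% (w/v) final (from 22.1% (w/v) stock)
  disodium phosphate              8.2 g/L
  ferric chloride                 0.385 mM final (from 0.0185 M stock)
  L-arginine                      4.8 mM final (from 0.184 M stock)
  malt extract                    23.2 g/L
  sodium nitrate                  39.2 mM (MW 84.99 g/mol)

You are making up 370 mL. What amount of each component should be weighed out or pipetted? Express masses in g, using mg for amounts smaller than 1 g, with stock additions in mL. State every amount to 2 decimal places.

Target volume = 370 mL = 0.37 L.
magnesium chloride hexahydrate: 0.17% w/v = 1.7 g/L → 1.7 × 0.37 L = 0.629 g = 629.00 mg
glycerol: dilute stock: 1.08% ÷ 22.1% × 370 mL = 18.08 mL
disodium phosphate: 8.2 g/L × 0.37 L = 3.03 g
ferric chloride: dilute stock: 0.385 mM × 370 mL ÷ 18.5 mM = 7.70 mL
L-arginine: V = C2·V2/C1 = 4.8 mM × 370 mL ÷ 184 mM = 9.65 mL
malt extract: 23.2 g/L × 0.37 L = 8.58 g
sodium nitrate: 39.2 mmol/L × 84.99 g/mol × 0.37 L ÷ 1000 = 1.23 g

magnesium chloride hexahydrate 629.00 mg; glycerol 18.08 mL; disodium phosphate 3.03 g; ferric chloride 7.70 mL; L-arginine 9.65 mL; malt extract 8.58 g; sodium nitrate 1.23 g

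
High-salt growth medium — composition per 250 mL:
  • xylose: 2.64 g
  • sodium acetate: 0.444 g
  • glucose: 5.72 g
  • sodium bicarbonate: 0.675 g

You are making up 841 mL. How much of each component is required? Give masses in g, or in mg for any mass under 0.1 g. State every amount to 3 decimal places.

xylose 8.881 g; sodium acetate 1.494 g; glucose 19.242 g; sodium bicarbonate 2.271 g

Ratio of target to recipe volume: 841 / 250 = 3.364.
xylose: 2.64 g × (841 mL / 250 mL) = 8.881 g
sodium acetate: 0.444 g × (841 mL / 250 mL) = 1.494 g
glucose: 5.72 g × (841 mL / 250 mL) = 19.242 g
sodium bicarbonate: 0.675 g × (841 mL / 250 mL) = 2.271 g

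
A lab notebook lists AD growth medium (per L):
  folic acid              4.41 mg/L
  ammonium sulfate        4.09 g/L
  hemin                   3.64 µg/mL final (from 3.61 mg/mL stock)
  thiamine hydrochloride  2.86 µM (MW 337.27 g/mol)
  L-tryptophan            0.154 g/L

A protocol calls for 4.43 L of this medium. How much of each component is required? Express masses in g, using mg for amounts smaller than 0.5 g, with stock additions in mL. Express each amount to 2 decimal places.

folic acid 19.54 mg; ammonium sulfate 18.12 g; hemin 4.47 mL; thiamine hydrochloride 4.27 mg; L-tryptophan 0.68 g

Scale factor relative to 1 L: 4.43.
folic acid: 4.41 mg/L × 4.43 L = 19.54 mg
ammonium sulfate: 4.09 g/L × 4.43 L = 18.12 g
hemin: V = C2·V2/C1 = 3.64 µg/mL × 4430 mL ÷ 3610 µg/mL = 4.47 mL
thiamine hydrochloride: 2.86 µmol/L × 337.27 g/mol × 4.43 L ÷ 1000 = 4.27 mg
L-tryptophan: 0.154 g/L × 4.43 L = 0.68 g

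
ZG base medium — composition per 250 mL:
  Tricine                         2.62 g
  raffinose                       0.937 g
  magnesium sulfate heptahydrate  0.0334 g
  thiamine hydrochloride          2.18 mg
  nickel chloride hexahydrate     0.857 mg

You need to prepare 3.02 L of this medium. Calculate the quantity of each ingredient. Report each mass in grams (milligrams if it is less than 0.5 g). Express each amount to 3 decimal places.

Tricine 31.650 g; raffinose 11.319 g; magnesium sulfate heptahydrate 403.472 mg; thiamine hydrochloride 26.334 mg; nickel chloride hexahydrate 10.353 mg

Ratio of target to recipe volume: 3020 / 250 = 12.08.
Tricine: 2.62 g × (3020 mL / 250 mL) = 31.650 g
raffinose: 0.937 g × (3020 mL / 250 mL) = 11.319 g
magnesium sulfate heptahydrate: 0.0334 g × (3020 mL / 250 mL) = 0.403472 g = 403.472 mg
thiamine hydrochloride: 2.18 mg × (3020 mL / 250 mL) = 26.334 mg
nickel chloride hexahydrate: 0.857 mg × (3020 mL / 250 mL) = 10.353 mg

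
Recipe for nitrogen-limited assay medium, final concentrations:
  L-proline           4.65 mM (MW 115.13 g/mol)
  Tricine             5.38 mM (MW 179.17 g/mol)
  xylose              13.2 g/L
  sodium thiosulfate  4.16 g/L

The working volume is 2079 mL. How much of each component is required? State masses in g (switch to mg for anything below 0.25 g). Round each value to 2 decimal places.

Working volume: 2079 mL = 2.079 L.
L-proline: 4.65 mmol/L × 115.13 g/mol × 2.079 L ÷ 1000 = 1.11 g
Tricine: 5.38 mmol/L × 179.17 g/mol × 2.079 L ÷ 1000 = 2.00 g
xylose: 13.2 g/L × 2.079 L = 27.44 g
sodium thiosulfate: 4.16 g/L × 2.079 L = 8.65 g

L-proline 1.11 g; Tricine 2.00 g; xylose 27.44 g; sodium thiosulfate 8.65 g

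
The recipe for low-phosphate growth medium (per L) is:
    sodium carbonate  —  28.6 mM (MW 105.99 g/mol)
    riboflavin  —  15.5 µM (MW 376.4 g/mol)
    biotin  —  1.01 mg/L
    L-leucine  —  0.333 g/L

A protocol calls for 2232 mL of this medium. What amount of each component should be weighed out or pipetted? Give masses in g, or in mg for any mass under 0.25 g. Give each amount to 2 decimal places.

sodium carbonate 6.77 g; riboflavin 13.02 mg; biotin 2.25 mg; L-leucine 0.74 g

Scale factor relative to 1 L: 2.232.
sodium carbonate: 28.6 mmol/L × 105.99 g/mol × 2.232 L ÷ 1000 = 6.77 g
riboflavin: 15.5 µmol/L × 376.4 g/mol × 2.232 L ÷ 1000 = 13.02 mg
biotin: 1.01 mg/L × 2.232 L = 2.25 mg
L-leucine: 0.333 g/L × 2.232 L = 0.74 g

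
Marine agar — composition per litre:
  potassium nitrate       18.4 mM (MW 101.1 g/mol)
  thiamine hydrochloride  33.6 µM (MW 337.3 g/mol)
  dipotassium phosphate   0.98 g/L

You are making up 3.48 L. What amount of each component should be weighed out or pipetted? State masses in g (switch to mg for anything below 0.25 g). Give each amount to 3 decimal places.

potassium nitrate 6.474 g; thiamine hydrochloride 39.440 mg; dipotassium phosphate 3.410 g

Scale factor relative to 1 L: 3.48.
potassium nitrate: 18.4 mmol/L × 101.1 g/mol × 3.48 L ÷ 1000 = 6.474 g
thiamine hydrochloride: 33.6 µmol/L × 337.3 g/mol × 3.48 L ÷ 1000 = 39.440 mg
dipotassium phosphate: 0.98 g/L × 3.48 L = 3.410 g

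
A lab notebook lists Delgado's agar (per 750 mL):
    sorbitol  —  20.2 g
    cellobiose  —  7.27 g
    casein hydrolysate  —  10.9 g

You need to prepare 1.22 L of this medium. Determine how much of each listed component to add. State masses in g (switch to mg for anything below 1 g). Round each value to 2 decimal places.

sorbitol 32.86 g; cellobiose 11.83 g; casein hydrolysate 17.73 g

Ratio of target to recipe volume: 1220 / 750 = 1.62667.
sorbitol: 20.2 g × (1220 mL / 750 mL) = 32.86 g
cellobiose: 7.27 g × (1220 mL / 750 mL) = 11.83 g
casein hydrolysate: 10.9 g × (1220 mL / 750 mL) = 17.73 g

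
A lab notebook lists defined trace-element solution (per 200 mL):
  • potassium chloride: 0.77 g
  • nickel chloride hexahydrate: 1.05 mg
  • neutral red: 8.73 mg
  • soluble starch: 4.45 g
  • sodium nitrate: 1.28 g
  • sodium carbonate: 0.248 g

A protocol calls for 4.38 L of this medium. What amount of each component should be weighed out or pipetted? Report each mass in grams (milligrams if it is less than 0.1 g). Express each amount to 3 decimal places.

potassium chloride 16.863 g; nickel chloride hexahydrate 22.995 mg; neutral red 0.191 g; soluble starch 97.455 g; sodium nitrate 28.032 g; sodium carbonate 5.431 g

Scale factor = 4380 mL / 200 mL = 21.9.
potassium chloride: 0.77 g × (4380 mL / 200 mL) = 16.863 g
nickel chloride hexahydrate: 1.05 mg × (4380 mL / 200 mL) = 22.995 mg
neutral red: 8.73 mg × (4380 mL / 200 mL) = 191.187 mg = 0.191 g
soluble starch: 4.45 g × (4380 mL / 200 mL) = 97.455 g
sodium nitrate: 1.28 g × (4380 mL / 200 mL) = 28.032 g
sodium carbonate: 0.248 g × (4380 mL / 200 mL) = 5.431 g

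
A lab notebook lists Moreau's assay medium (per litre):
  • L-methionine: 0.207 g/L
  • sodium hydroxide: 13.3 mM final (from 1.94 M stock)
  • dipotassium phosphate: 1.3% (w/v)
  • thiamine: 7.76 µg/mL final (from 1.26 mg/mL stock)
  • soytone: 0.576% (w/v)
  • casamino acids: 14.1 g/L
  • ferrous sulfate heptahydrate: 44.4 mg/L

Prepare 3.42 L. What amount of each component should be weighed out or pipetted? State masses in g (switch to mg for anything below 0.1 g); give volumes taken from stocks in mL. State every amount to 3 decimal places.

Working volume: 3.42 L.
L-methionine: 0.207 g/L × 3.42 L = 0.708 g
sodium hydroxide: dilute stock: 13.3 mM × 3420 mL ÷ 1940 mM = 23.446 mL
dipotassium phosphate: 1.3% w/v = 13 g/L → 13 × 3.42 L = 44.460 g
thiamine: V = C2·V2/C1 = 7.76 µg/mL × 3420 mL ÷ 1260 µg/mL = 21.063 mL
soytone: 0.576 g per 100 mL × 3420 mL ÷ 100 = 19.699 g
casamino acids: 14.1 g/L × 3.42 L = 48.222 g
ferrous sulfate heptahydrate: 44.4 mg/L × 3.42 L = 151.848 mg = 0.152 g

L-methionine 0.708 g; sodium hydroxide 23.446 mL; dipotassium phosphate 44.460 g; thiamine 21.063 mL; soytone 19.699 g; casamino acids 48.222 g; ferrous sulfate heptahydrate 0.152 g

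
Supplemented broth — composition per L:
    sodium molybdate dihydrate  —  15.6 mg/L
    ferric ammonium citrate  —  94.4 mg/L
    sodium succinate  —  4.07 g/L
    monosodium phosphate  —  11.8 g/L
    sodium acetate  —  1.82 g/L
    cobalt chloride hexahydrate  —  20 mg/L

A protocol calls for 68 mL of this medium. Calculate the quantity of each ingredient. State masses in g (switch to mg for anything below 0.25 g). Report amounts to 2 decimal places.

Scale factor relative to 1 L: 0.068.
sodium molybdate dihydrate: 15.6 mg/L × 0.068 L = 1.06 mg
ferric ammonium citrate: 94.4 mg/L × 0.068 L = 6.42 mg
sodium succinate: 4.07 g/L × 0.068 L = 0.28 g
monosodium phosphate: 11.8 g/L × 0.068 L = 0.80 g
sodium acetate: 1.82 g/L × 0.068 L = 0.12376 g = 123.76 mg
cobalt chloride hexahydrate: 20 mg/L × 0.068 L = 1.36 mg

sodium molybdate dihydrate 1.06 mg; ferric ammonium citrate 6.42 mg; sodium succinate 0.28 g; monosodium phosphate 0.80 g; sodium acetate 123.76 mg; cobalt chloride hexahydrate 1.36 mg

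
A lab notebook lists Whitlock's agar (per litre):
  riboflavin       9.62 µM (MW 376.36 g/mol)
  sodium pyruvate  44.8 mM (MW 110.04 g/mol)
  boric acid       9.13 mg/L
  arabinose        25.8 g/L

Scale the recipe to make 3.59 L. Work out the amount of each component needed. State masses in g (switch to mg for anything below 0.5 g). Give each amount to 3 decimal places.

riboflavin 12.998 mg; sodium pyruvate 17.698 g; boric acid 32.777 mg; arabinose 92.622 g

Scale factor relative to 1 L: 3.59.
riboflavin: 9.62 µmol/L × 376.36 g/mol × 3.59 L ÷ 1000 = 12.998 mg
sodium pyruvate: 44.8 mmol/L × 110.04 g/mol × 3.59 L ÷ 1000 = 17.698 g
boric acid: 9.13 mg/L × 3.59 L = 32.777 mg
arabinose: 25.8 g/L × 3.59 L = 92.622 g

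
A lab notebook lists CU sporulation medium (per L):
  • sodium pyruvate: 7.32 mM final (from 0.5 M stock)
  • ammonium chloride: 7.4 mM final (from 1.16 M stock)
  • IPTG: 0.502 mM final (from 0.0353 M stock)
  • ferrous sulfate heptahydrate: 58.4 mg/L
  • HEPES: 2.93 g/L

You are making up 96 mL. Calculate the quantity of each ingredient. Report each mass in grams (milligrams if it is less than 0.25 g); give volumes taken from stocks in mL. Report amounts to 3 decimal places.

Scale factor relative to 1 L: 0.096.
sodium pyruvate: C1V1 = C2V2 → 7.32 mM × 96 mL ÷ 500 mM = 1.405 mL
ammonium chloride: dilute stock: 7.4 mM × 96 mL ÷ 1160 mM = 0.612 mL
IPTG: C1V1 = C2V2 → 0.502 mM × 96 mL ÷ 35.3 mM = 1.365 mL
ferrous sulfate heptahydrate: 58.4 mg/L × 0.096 L = 5.606 mg
HEPES: 2.93 g/L × 0.096 L = 0.281 g

sodium pyruvate 1.405 mL; ammonium chloride 0.612 mL; IPTG 1.365 mL; ferrous sulfate heptahydrate 5.606 mg; HEPES 0.281 g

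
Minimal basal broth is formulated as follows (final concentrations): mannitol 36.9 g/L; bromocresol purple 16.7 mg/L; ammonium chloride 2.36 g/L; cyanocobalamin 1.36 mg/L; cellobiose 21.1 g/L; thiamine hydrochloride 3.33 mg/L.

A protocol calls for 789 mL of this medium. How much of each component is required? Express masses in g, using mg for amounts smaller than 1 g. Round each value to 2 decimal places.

Scale factor relative to 1 L: 0.789.
mannitol: 36.9 g/L × 0.789 L = 29.11 g
bromocresol purple: 16.7 mg/L × 0.789 L = 13.18 mg
ammonium chloride: 2.36 g/L × 0.789 L = 1.86 g
cyanocobalamin: 1.36 mg/L × 0.789 L = 1.07 mg
cellobiose: 21.1 g/L × 0.789 L = 16.65 g
thiamine hydrochloride: 3.33 mg/L × 0.789 L = 2.63 mg

mannitol 29.11 g; bromocresol purple 13.18 mg; ammonium chloride 1.86 g; cyanocobalamin 1.07 mg; cellobiose 16.65 g; thiamine hydrochloride 2.63 mg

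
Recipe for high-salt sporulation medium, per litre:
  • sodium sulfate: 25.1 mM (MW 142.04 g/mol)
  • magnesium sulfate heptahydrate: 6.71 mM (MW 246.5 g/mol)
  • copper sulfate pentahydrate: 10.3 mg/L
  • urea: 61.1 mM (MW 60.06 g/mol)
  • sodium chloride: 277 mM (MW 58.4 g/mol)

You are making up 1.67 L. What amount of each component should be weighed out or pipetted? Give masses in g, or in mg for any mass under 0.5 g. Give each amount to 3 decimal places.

sodium sulfate 5.954 g; magnesium sulfate heptahydrate 2.762 g; copper sulfate pentahydrate 17.201 mg; urea 6.128 g; sodium chloride 27.015 g

Scale factor relative to 1 L: 1.67.
sodium sulfate: 25.1 mmol/L × 142.04 g/mol × 1.67 L ÷ 1000 = 5.954 g
magnesium sulfate heptahydrate: 6.71 mmol/L × 246.5 g/mol × 1.67 L ÷ 1000 = 2.762 g
copper sulfate pentahydrate: 10.3 mg/L × 1.67 L = 17.201 mg
urea: 61.1 mmol/L × 60.06 g/mol × 1.67 L ÷ 1000 = 6.128 g
sodium chloride: 277 mmol/L × 58.4 g/mol × 1.67 L ÷ 1000 = 27.015 g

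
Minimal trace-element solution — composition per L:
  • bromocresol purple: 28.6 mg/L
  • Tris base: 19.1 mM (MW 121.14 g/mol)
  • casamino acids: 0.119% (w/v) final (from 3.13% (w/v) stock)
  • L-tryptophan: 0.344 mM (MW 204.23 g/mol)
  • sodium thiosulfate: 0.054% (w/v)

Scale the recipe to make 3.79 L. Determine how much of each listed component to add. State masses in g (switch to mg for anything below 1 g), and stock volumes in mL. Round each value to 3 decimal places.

bromocresol purple 108.394 mg; Tris base 8.769 g; casamino acids 144.093 mL; L-tryptophan 266.267 mg; sodium thiosulfate 2.047 g

Scale factor relative to 1 L: 3.79.
bromocresol purple: 28.6 mg/L × 3.79 L = 108.394 mg
Tris base: 19.1 mmol/L × 121.14 g/mol × 3.79 L ÷ 1000 = 8.769 g
casamino acids: V = C2·V2/C1 = 0.119% ÷ 3.13% × 3790 mL = 144.093 mL
L-tryptophan: 0.344 mmol/L × 204.23 mg/mmol × 3.79 L = 266.267 mg
sodium thiosulfate: 0.054% w/v = 0.54 g/L → 0.54 × 3.79 L = 2.047 g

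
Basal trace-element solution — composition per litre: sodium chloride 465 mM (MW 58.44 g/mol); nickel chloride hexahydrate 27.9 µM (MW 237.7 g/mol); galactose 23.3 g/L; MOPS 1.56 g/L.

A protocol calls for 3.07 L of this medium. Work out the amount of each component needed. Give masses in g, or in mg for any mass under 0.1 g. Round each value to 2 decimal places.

sodium chloride 83.43 g; nickel chloride hexahydrate 20.36 mg; galactose 71.53 g; MOPS 4.79 g

Scale factor relative to 1 L: 3.07.
sodium chloride: 465 mmol/L × 58.44 g/mol × 3.07 L ÷ 1000 = 83.43 g
nickel chloride hexahydrate: 27.9 µmol/L × 237.7 g/mol × 3.07 L ÷ 1000 = 20.36 mg
galactose: 23.3 g/L × 3.07 L = 71.53 g
MOPS: 1.56 g/L × 3.07 L = 4.79 g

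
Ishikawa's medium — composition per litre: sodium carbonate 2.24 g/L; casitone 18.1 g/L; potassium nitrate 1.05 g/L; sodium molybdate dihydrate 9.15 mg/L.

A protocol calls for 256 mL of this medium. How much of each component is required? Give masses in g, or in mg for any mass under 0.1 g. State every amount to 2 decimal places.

Target volume = 256 mL = 0.256 L.
sodium carbonate: 2.24 g/L × 0.256 L = 0.57 g
casitone: 18.1 g/L × 0.256 L = 4.63 g
potassium nitrate: 1.05 g/L × 0.256 L = 0.27 g
sodium molybdate dihydrate: 9.15 mg/L × 0.256 L = 2.34 mg

sodium carbonate 0.57 g; casitone 4.63 g; potassium nitrate 0.27 g; sodium molybdate dihydrate 2.34 mg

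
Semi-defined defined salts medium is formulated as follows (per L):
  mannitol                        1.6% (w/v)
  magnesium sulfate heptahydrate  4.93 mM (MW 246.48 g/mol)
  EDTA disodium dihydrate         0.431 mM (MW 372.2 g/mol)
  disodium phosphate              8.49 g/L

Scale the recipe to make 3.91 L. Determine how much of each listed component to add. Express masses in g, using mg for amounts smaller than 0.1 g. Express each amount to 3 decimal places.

Working volume: 3.91 L.
mannitol: 1.6 g per 100 mL × 3910 mL ÷ 100 = 62.560 g
magnesium sulfate heptahydrate: 4.93 mmol/L × 246.48 g/mol × 3.91 L ÷ 1000 = 4.751 g
EDTA disodium dihydrate: 0.431 mmol/L × 372.2 g/mol × 3.91 L ÷ 1000 = 0.627 g
disodium phosphate: 8.49 g/L × 3.91 L = 33.196 g

mannitol 62.560 g; magnesium sulfate heptahydrate 4.751 g; EDTA disodium dihydrate 0.627 g; disodium phosphate 33.196 g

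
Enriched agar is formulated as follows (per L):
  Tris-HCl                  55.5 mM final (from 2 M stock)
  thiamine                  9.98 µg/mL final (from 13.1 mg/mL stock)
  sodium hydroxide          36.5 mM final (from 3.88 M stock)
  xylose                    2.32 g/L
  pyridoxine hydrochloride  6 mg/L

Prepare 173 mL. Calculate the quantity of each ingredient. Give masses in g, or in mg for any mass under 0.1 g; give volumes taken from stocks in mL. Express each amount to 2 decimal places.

Tris-HCl 4.80 mL; thiamine 0.13 mL; sodium hydroxide 1.63 mL; xylose 0.40 g; pyridoxine hydrochloride 1.04 mg

Scale factor relative to 1 L: 0.173.
Tris-HCl: dilute stock: 55.5 mM × 173 mL ÷ 2000 mM = 4.80 mL
thiamine: V = C2·V2/C1 = 9.98 µg/mL × 173 mL ÷ 13100 µg/mL = 0.13 mL
sodium hydroxide: C1V1 = C2V2 → 36.5 mM × 173 mL ÷ 3880 mM = 1.63 mL
xylose: 2.32 g/L × 0.173 L = 0.40 g
pyridoxine hydrochloride: 6 mg/L × 0.173 L = 1.04 mg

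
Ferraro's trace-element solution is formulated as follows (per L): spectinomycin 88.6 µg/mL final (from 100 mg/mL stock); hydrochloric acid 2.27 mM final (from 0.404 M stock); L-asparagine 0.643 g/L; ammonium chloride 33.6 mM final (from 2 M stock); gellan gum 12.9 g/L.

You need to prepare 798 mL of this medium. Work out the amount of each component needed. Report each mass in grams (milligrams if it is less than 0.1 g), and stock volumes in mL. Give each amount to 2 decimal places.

Working volume: 798 mL = 0.798 L.
spectinomycin: V = C2·V2/C1 = 88.6 µg/mL × 798 mL ÷ 100000 µg/mL = 0.71 mL
hydrochloric acid: V = C2·V2/C1 = 2.27 mM × 798 mL ÷ 404 mM = 4.48 mL
L-asparagine: 0.643 g/L × 0.798 L = 0.51 g
ammonium chloride: C1V1 = C2V2 → 33.6 mM × 798 mL ÷ 2000 mM = 13.41 mL
gellan gum: 12.9 g/L × 0.798 L = 10.29 g

spectinomycin 0.71 mL; hydrochloric acid 4.48 mL; L-asparagine 0.51 g; ammonium chloride 13.41 mL; gellan gum 10.29 g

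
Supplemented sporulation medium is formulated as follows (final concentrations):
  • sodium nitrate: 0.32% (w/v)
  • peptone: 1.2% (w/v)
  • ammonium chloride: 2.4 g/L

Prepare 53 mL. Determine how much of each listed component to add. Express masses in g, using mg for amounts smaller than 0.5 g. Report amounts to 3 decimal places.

sodium nitrate 169.600 mg; peptone 0.636 g; ammonium chloride 127.200 mg

Working volume: 53 mL = 0.053 L.
sodium nitrate: 0.32 g per 100 mL × 53 mL ÷ 100 = 0.1696 g = 169.600 mg
peptone: 1.2 g per 100 mL × 53 mL ÷ 100 = 0.636 g
ammonium chloride: 2.4 g/L × 0.053 L = 0.1272 g = 127.200 mg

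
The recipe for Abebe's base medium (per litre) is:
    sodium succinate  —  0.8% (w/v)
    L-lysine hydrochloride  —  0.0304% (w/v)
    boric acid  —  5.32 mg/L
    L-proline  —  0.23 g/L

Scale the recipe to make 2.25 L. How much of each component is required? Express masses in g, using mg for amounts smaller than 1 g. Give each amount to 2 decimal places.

sodium succinate 18.00 g; L-lysine hydrochloride 684.00 mg; boric acid 11.97 mg; L-proline 517.50 mg

Working volume: 2.25 L.
sodium succinate: 0.8 g per 100 mL × 2250 mL ÷ 100 = 18.00 g
L-lysine hydrochloride: 0.0304 g per 100 mL × 2250 mL ÷ 100 = 0.684 g = 684.00 mg
boric acid: 5.32 mg/L × 2.25 L = 11.97 mg
L-proline: 0.23 g/L × 2.25 L = 0.5175 g = 517.50 mg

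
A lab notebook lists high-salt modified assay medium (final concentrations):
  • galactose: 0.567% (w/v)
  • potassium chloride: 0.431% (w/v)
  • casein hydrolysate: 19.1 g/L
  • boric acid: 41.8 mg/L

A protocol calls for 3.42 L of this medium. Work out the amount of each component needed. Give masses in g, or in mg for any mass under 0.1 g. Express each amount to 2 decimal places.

Scale factor relative to 1 L: 3.42.
galactose: 0.567 g per 100 mL × 3420 mL ÷ 100 = 19.39 g
potassium chloride: 0.431% w/v = 4.31 g/L → 4.31 × 3.42 L = 14.74 g
casein hydrolysate: 19.1 g/L × 3.42 L = 65.32 g
boric acid: 41.8 mg/L × 3.42 L = 142.956 mg = 0.14 g

galactose 19.39 g; potassium chloride 14.74 g; casein hydrolysate 65.32 g; boric acid 0.14 g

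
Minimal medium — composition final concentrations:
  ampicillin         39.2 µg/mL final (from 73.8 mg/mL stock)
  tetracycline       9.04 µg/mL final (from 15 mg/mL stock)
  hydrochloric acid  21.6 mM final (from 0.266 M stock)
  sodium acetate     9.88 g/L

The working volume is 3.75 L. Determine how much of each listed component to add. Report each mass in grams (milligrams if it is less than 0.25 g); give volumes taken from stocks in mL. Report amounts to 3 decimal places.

ampicillin 1.992 mL; tetracycline 2.260 mL; hydrochloric acid 304.511 mL; sodium acetate 37.050 g

Working volume: 3.75 L.
ampicillin: V = C2·V2/C1 = 39.2 µg/mL × 3750 mL ÷ 73800 µg/mL = 1.992 mL
tetracycline: C1V1 = C2V2 → 9.04 µg/mL × 3750 mL ÷ 15000 µg/mL = 2.260 mL
hydrochloric acid: V = C2·V2/C1 = 21.6 mM × 3750 mL ÷ 266 mM = 304.511 mL
sodium acetate: 9.88 g/L × 3.75 L = 37.050 g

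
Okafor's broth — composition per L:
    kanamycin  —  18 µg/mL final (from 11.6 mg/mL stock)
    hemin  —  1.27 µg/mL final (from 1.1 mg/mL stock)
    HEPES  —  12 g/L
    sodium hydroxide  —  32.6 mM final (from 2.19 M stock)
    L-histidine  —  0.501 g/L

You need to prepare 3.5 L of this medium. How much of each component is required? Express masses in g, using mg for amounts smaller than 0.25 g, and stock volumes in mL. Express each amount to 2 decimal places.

Working volume: 3.5 L.
kanamycin: V = C2·V2/C1 = 18 µg/mL × 3500 mL ÷ 11600 µg/mL = 5.43 mL
hemin: dilute stock: 1.27 µg/mL × 3500 mL ÷ 1100 µg/mL = 4.04 mL
HEPES: 12 g/L × 3.5 L = 42.00 g
sodium hydroxide: dilute stock: 32.6 mM × 3500 mL ÷ 2190 mM = 52.10 mL
L-histidine: 0.501 g/L × 3.5 L = 1.75 g

kanamycin 5.43 mL; hemin 4.04 mL; HEPES 42.00 g; sodium hydroxide 52.10 mL; L-histidine 1.75 g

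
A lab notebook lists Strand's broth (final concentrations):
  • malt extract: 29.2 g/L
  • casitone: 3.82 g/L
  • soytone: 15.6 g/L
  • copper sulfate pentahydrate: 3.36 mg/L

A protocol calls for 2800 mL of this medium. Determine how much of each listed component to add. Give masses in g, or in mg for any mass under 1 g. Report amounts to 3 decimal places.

Scale factor relative to 1 L: 2.8.
malt extract: 29.2 g/L × 2.8 L = 81.760 g
casitone: 3.82 g/L × 2.8 L = 10.696 g
soytone: 15.6 g/L × 2.8 L = 43.680 g
copper sulfate pentahydrate: 3.36 mg/L × 2.8 L = 9.408 mg

malt extract 81.760 g; casitone 10.696 g; soytone 43.680 g; copper sulfate pentahydrate 9.408 mg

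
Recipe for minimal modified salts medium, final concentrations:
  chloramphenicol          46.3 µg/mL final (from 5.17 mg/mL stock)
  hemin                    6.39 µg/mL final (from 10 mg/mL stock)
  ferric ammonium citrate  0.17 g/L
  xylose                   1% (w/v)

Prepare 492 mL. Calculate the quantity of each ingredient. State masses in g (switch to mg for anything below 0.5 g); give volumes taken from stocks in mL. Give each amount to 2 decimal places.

chloramphenicol 4.41 mL; hemin 0.31 mL; ferric ammonium citrate 83.64 mg; xylose 4.92 g

Working volume: 492 mL = 0.492 L.
chloramphenicol: C1V1 = C2V2 → 46.3 µg/mL × 492 mL ÷ 5170 µg/mL = 4.41 mL
hemin: C1V1 = C2V2 → 6.39 µg/mL × 492 mL ÷ 10000 µg/mL = 0.31 mL
ferric ammonium citrate: 0.17 g/L × 0.492 L = 0.08364 g = 83.64 mg
xylose: 1 g per 100 mL × 492 mL ÷ 100 = 4.92 g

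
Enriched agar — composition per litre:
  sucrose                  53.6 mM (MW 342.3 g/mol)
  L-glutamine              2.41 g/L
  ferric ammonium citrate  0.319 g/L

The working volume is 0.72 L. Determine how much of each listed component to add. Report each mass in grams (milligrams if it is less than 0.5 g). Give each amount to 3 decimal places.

sucrose 13.210 g; L-glutamine 1.735 g; ferric ammonium citrate 229.680 mg

Working volume: 0.72 L.
sucrose: 53.6 mmol/L × 342.3 g/mol × 0.72 L ÷ 1000 = 13.210 g
L-glutamine: 2.41 g/L × 0.72 L = 1.735 g
ferric ammonium citrate: 0.319 g/L × 0.72 L = 0.22968 g = 229.680 mg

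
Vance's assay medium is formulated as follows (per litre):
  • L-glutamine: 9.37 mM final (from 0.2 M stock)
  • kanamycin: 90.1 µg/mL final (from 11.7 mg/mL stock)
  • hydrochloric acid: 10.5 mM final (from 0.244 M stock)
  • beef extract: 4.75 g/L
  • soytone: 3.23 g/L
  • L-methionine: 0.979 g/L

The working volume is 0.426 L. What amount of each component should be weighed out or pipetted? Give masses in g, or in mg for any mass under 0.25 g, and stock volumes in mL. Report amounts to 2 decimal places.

L-glutamine 19.96 mL; kanamycin 3.28 mL; hydrochloric acid 18.33 mL; beef extract 2.02 g; soytone 1.38 g; L-methionine 0.42 g

Working volume: 0.426 L.
L-glutamine: C1V1 = C2V2 → 9.37 mM × 426 mL ÷ 200 mM = 19.96 mL
kanamycin: C1V1 = C2V2 → 90.1 µg/mL × 426 mL ÷ 11700 µg/mL = 3.28 mL
hydrochloric acid: C1V1 = C2V2 → 10.5 mM × 426 mL ÷ 244 mM = 18.33 mL
beef extract: 4.75 g/L × 0.426 L = 2.02 g
soytone: 3.23 g/L × 0.426 L = 1.38 g
L-methionine: 0.979 g/L × 0.426 L = 0.42 g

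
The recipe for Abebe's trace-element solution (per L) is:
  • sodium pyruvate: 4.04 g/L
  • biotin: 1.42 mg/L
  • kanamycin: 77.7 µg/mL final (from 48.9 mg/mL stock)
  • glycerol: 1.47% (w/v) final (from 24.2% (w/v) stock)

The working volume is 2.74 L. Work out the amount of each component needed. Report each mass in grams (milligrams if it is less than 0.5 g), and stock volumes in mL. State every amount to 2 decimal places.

Scale factor relative to 1 L: 2.74.
sodium pyruvate: 4.04 g/L × 2.74 L = 11.07 g
biotin: 1.42 mg/L × 2.74 L = 3.89 mg
kanamycin: V = C2·V2/C1 = 77.7 µg/mL × 2740 mL ÷ 48900 µg/mL = 4.35 mL
glycerol: V = C2·V2/C1 = 1.47% ÷ 24.2% × 2740 mL = 166.44 mL

sodium pyruvate 11.07 g; biotin 3.89 mg; kanamycin 4.35 mL; glycerol 166.44 mL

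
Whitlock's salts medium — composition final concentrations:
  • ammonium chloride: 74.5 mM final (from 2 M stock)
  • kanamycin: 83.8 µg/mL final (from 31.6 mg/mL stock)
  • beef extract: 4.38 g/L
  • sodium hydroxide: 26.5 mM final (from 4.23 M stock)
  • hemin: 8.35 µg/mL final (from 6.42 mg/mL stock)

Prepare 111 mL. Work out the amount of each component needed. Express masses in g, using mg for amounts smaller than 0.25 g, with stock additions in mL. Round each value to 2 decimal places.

ammonium chloride 4.13 mL; kanamycin 0.29 mL; beef extract 0.49 g; sodium hydroxide 0.70 mL; hemin 0.14 mL

Scale factor relative to 1 L: 0.111.
ammonium chloride: dilute stock: 74.5 mM × 111 mL ÷ 2000 mM = 4.13 mL
kanamycin: V = C2·V2/C1 = 83.8 µg/mL × 111 mL ÷ 31600 µg/mL = 0.29 mL
beef extract: 4.38 g/L × 0.111 L = 0.49 g
sodium hydroxide: C1V1 = C2V2 → 26.5 mM × 111 mL ÷ 4230 mM = 0.70 mL
hemin: C1V1 = C2V2 → 8.35 µg/mL × 111 mL ÷ 6420 µg/mL = 0.14 mL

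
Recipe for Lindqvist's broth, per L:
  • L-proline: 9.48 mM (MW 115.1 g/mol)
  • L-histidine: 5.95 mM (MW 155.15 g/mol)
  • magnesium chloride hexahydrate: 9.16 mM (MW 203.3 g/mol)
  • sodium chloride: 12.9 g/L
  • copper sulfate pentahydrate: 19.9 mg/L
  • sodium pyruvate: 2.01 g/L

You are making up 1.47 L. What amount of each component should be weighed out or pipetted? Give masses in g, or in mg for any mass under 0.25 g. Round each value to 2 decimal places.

Working volume: 1.47 L.
L-proline: 9.48 mmol/L × 115.1 g/mol × 1.47 L ÷ 1000 = 1.60 g
L-histidine: 5.95 mmol/L × 155.15 g/mol × 1.47 L ÷ 1000 = 1.36 g
magnesium chloride hexahydrate: 9.16 mmol/L × 203.3 g/mol × 1.47 L ÷ 1000 = 2.74 g
sodium chloride: 12.9 g/L × 1.47 L = 18.96 g
copper sulfate pentahydrate: 19.9 mg/L × 1.47 L = 29.25 mg
sodium pyruvate: 2.01 g/L × 1.47 L = 2.95 g

L-proline 1.60 g; L-histidine 1.36 g; magnesium chloride hexahydrate 2.74 g; sodium chloride 18.96 g; copper sulfate pentahydrate 29.25 mg; sodium pyruvate 2.95 g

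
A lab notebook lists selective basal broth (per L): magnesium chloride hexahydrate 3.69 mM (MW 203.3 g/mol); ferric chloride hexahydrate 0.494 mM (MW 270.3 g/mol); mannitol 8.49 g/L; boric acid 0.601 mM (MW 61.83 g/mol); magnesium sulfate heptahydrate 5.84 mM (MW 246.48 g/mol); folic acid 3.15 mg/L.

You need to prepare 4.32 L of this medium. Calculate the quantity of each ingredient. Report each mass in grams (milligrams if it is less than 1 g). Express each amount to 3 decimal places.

Scale factor relative to 1 L: 4.32.
magnesium chloride hexahydrate: 3.69 mmol/L × 203.3 g/mol × 4.32 L ÷ 1000 = 3.241 g
ferric chloride hexahydrate: 0.494 mmol/L × 270.3 mg/mmol × 4.32 L = 576.842 mg
mannitol: 8.49 g/L × 4.32 L = 36.677 g
boric acid: 0.601 mmol/L × 61.83 mg/mmol × 4.32 L = 160.530 mg
magnesium sulfate heptahydrate: 5.84 mmol/L × 246.48 g/mol × 4.32 L ÷ 1000 = 6.218 g
folic acid: 3.15 mg/L × 4.32 L = 13.608 mg

magnesium chloride hexahydrate 3.241 g; ferric chloride hexahydrate 576.842 mg; mannitol 36.677 g; boric acid 160.530 mg; magnesium sulfate heptahydrate 6.218 g; folic acid 13.608 mg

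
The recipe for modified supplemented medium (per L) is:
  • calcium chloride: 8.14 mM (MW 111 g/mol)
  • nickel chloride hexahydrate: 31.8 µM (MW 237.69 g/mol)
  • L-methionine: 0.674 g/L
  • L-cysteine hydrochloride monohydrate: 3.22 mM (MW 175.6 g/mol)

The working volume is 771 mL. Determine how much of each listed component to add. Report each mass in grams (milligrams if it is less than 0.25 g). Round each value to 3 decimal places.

Scale factor relative to 1 L: 0.771.
calcium chloride: 8.14 mmol/L × 111 g/mol × 0.771 L ÷ 1000 = 0.697 g
nickel chloride hexahydrate: 31.8 µmol/L × 237.69 g/mol × 0.771 L ÷ 1000 = 5.828 mg
L-methionine: 0.674 g/L × 0.771 L = 0.520 g
L-cysteine hydrochloride monohydrate: 3.22 mmol/L × 175.6 g/mol × 0.771 L ÷ 1000 = 0.436 g

calcium chloride 0.697 g; nickel chloride hexahydrate 5.828 mg; L-methionine 0.520 g; L-cysteine hydrochloride monohydrate 0.436 g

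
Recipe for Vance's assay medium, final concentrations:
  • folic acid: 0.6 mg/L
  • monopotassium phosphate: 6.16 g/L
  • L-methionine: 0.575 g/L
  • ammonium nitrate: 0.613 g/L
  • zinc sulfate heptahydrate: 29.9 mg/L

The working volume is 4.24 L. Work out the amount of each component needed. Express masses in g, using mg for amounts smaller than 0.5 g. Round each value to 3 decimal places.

Working volume: 4.24 L.
folic acid: 0.6 mg/L × 4.24 L = 2.544 mg
monopotassium phosphate: 6.16 g/L × 4.24 L = 26.118 g
L-methionine: 0.575 g/L × 4.24 L = 2.438 g
ammonium nitrate: 0.613 g/L × 4.24 L = 2.599 g
zinc sulfate heptahydrate: 29.9 mg/L × 4.24 L = 126.776 mg

folic acid 2.544 mg; monopotassium phosphate 26.118 g; L-methionine 2.438 g; ammonium nitrate 2.599 g; zinc sulfate heptahydrate 126.776 mg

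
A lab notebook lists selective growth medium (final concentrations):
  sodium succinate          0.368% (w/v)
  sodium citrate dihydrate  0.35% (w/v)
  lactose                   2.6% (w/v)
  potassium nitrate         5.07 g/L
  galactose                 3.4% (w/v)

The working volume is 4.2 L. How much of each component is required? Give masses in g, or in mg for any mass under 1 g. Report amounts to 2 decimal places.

Scale factor relative to 1 L: 4.2.
sodium succinate: 0.368 g per 100 mL × 4200 mL ÷ 100 = 15.46 g
sodium citrate dihydrate: 0.35 g per 100 mL × 4200 mL ÷ 100 = 14.70 g
lactose: 2.6% w/v = 26 g/L → 26 × 4.2 L = 109.20 g
potassium nitrate: 5.07 g/L × 4.2 L = 21.29 g
galactose: 3.4 g per 100 mL × 4200 mL ÷ 100 = 142.80 g

sodium succinate 15.46 g; sodium citrate dihydrate 14.70 g; lactose 109.20 g; potassium nitrate 21.29 g; galactose 142.80 g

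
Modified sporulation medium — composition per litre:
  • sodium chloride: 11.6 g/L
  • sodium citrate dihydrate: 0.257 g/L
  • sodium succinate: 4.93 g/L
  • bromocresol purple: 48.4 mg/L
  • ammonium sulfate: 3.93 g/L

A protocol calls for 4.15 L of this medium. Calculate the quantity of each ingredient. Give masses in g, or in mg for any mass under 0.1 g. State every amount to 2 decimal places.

sodium chloride 48.14 g; sodium citrate dihydrate 1.07 g; sodium succinate 20.46 g; bromocresol purple 0.20 g; ammonium sulfate 16.31 g

Scale factor relative to 1 L: 4.15.
sodium chloride: 11.6 g/L × 4.15 L = 48.14 g
sodium citrate dihydrate: 0.257 g/L × 4.15 L = 1.07 g
sodium succinate: 4.93 g/L × 4.15 L = 20.46 g
bromocresol purple: 48.4 mg/L × 4.15 L = 200.86 mg = 0.20 g
ammonium sulfate: 3.93 g/L × 4.15 L = 16.31 g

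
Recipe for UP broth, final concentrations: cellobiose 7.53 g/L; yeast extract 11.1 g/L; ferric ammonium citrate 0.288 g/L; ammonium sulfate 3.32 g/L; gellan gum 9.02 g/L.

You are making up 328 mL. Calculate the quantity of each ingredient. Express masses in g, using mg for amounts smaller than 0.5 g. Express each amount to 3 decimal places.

cellobiose 2.470 g; yeast extract 3.641 g; ferric ammonium citrate 94.464 mg; ammonium sulfate 1.089 g; gellan gum 2.959 g

Scale factor relative to 1 L: 0.328.
cellobiose: 7.53 g/L × 0.328 L = 2.470 g
yeast extract: 11.1 g/L × 0.328 L = 3.641 g
ferric ammonium citrate: 0.288 g/L × 0.328 L = 0.094464 g = 94.464 mg
ammonium sulfate: 3.32 g/L × 0.328 L = 1.089 g
gellan gum: 9.02 g/L × 0.328 L = 2.959 g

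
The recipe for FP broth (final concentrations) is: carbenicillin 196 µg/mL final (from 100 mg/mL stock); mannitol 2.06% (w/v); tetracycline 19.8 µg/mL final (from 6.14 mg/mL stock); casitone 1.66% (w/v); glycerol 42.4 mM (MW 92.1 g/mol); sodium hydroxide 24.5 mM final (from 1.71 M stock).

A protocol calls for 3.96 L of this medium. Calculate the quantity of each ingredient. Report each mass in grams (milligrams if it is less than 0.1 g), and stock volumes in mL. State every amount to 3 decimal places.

carbenicillin 7.762 mL; mannitol 81.576 g; tetracycline 12.770 mL; casitone 65.736 g; glycerol 15.464 g; sodium hydroxide 56.737 mL

Working volume: 3.96 L.
carbenicillin: C1V1 = C2V2 → 196 µg/mL × 3960 mL ÷ 100000 µg/mL = 7.762 mL
mannitol: 2.06 g per 100 mL × 3960 mL ÷ 100 = 81.576 g
tetracycline: C1V1 = C2V2 → 19.8 µg/mL × 3960 mL ÷ 6140 µg/mL = 12.770 mL
casitone: 1.66 g per 100 mL × 3960 mL ÷ 100 = 65.736 g
glycerol: 42.4 mmol/L × 92.1 g/mol × 3.96 L ÷ 1000 = 15.464 g
sodium hydroxide: dilute stock: 24.5 mM × 3960 mL ÷ 1710 mM = 56.737 mL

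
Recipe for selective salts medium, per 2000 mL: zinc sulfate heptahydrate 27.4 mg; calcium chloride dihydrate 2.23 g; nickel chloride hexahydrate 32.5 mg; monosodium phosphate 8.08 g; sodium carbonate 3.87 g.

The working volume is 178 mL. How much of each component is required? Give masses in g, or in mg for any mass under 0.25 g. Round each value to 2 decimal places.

Ratio of target to recipe volume: 178 / 2000 = 0.089.
zinc sulfate heptahydrate: 27.4 mg × (178 mL / 2000 mL) = 2.44 mg
calcium chloride dihydrate: 2.23 g × (178 mL / 2000 mL) = 0.19847 g = 198.47 mg
nickel chloride hexahydrate: 32.5 mg × (178 mL / 2000 mL) = 2.89 mg
monosodium phosphate: 8.08 g × (178 mL / 2000 mL) = 0.72 g
sodium carbonate: 3.87 g × (178 mL / 2000 mL) = 0.34 g

zinc sulfate heptahydrate 2.44 mg; calcium chloride dihydrate 198.47 mg; nickel chloride hexahydrate 2.89 mg; monosodium phosphate 0.72 g; sodium carbonate 0.34 g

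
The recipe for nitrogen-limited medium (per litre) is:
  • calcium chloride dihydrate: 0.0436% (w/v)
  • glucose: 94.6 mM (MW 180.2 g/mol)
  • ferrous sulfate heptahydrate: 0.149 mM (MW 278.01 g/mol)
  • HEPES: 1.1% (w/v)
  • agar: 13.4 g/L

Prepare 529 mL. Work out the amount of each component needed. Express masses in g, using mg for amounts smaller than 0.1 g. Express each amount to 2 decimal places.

Scale factor relative to 1 L: 0.529.
calcium chloride dihydrate: 0.0436 g per 100 mL × 529 mL ÷ 100 = 0.23 g
glucose: 94.6 mmol/L × 180.2 g/mol × 0.529 L ÷ 1000 = 9.02 g
ferrous sulfate heptahydrate: 0.149 mmol/L × 278.01 mg/mmol × 0.529 L = 21.91 mg
HEPES: 1.1 g per 100 mL × 529 mL ÷ 100 = 5.82 g
agar: 13.4 g/L × 0.529 L = 7.09 g

calcium chloride dihydrate 0.23 g; glucose 9.02 g; ferrous sulfate heptahydrate 21.91 mg; HEPES 5.82 g; agar 7.09 g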